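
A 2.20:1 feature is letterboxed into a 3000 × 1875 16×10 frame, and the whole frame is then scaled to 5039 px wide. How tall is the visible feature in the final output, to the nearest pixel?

In the 3000×1875 frame the feature fills the width: height = 3000 / 2.200 ≈ 1363.64 px.
The frame scales by 5039/3000 = 1.6797; 1363.64 × 1.6797 ≈ 2290.45 px.

2290 px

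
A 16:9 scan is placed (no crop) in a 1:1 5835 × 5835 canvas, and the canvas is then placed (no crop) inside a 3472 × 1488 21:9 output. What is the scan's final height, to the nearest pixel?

837 px

Inside the 5835×5835 canvas the scan is width-limited at 5835.00 × 3282.19.
1:1 in 3472×1488: fills the height, so the intermediate becomes 1488.00 × 1488.00 — a scale of ×0.2550.
So the scan's height is 3282.19 × 0.2550 ≈ 837.00.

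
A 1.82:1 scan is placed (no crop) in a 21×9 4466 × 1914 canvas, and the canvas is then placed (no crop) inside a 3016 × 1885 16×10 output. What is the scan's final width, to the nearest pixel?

2352 px

1.82:1 in 4466×1914: fills the height, so the scan is 3483.48 × 1914.00.
The 21×9 canvas is width-limited in 3016×1885, giving 3016.00 × 1292.57; scale factor 0.6753.
So the scan's width is 3483.48 × 0.6753 ≈ 2352.48.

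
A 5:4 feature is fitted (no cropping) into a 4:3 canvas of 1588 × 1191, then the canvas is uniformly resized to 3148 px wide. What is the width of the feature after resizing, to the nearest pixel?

2951 px

At 1588×1191 the feature is height-limited, so width = 1191 × 5/4 ≈ 1488.75 px.
Scaling 1588 → 3148 is ×1.9824, so the width becomes 1488.75 × 1.9824 ≈ 2951.25 px.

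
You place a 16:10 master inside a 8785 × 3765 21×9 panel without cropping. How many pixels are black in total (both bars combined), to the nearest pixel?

16:10 (1.600) < 21×9 (2.333), so the master fills the height.
The master is 3765 × 16/10 ≈ 6024.0000 px wide.
Leftover width: 8785 − 6024.0000 = 2761.0000 px.
That's 2761.0000 × 3765 ≈ 10395165 black pixels.

10395165 pixels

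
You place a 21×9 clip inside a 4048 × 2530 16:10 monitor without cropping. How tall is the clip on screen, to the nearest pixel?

Since 2.333 > 1.600, the clip is width-limited.
Content height = 4048 × 9/21 ≈ 1734.86 px.

1735 px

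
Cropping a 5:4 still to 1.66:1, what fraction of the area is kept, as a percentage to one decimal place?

75.3%

Going from 5:4 to 1.66:1 means cutting height while keeping width.
Fraction kept = (1.250)/(1.660) ≈ 75.30%.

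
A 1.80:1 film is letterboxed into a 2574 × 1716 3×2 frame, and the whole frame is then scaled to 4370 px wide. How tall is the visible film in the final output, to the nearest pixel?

At 2574×1716 the film is width-limited, so height = 2574 / 1.800 ≈ 1430.00 px.
Scaling 2574 → 4370 is ×1.6977, so the height becomes 1430.00 × 1.6977 ≈ 2427.78 px.

2428 px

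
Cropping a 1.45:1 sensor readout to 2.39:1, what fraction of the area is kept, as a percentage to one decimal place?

The width stays; only height is cut (since 2.39:1 is wider than 1.45:1).
Area ratio = (1.450)/(2.390) = 60.67% retained.

60.7%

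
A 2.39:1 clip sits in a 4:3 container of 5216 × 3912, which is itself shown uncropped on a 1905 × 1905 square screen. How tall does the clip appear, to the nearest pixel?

Inside the 5216×3912 canvas the clip is width-limited at 5216.00 × 2182.43.
The 4:3 canvas is width-limited in 1905×1905, giving 1905.00 × 1428.75; scale factor 0.3652.
The clip scales with it: height 2182.43 × 0.3652 ≈ 797.07.

797 px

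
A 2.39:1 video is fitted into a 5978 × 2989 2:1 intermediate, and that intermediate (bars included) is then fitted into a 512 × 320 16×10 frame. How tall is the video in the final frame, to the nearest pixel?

First fit — 2.39:1 into 5978×2989 spans the width: 5978.00 × 2501.26.
2:1 in 512×320: fills the width, so the intermediate becomes 512.00 × 256.00 — a scale of ×0.0856.
Applying the same ×0.0856: 2501.26 → 214.23.

214 px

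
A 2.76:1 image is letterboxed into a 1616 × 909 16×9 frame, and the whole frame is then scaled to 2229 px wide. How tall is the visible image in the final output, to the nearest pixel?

In the 1616×909 frame the image fills the width: height = 1616 / 2.760 ≈ 585.51 px.
The frame scales by 2229/1616 = 1.3793; 585.51 × 1.3793 ≈ 807.61 px.

808 px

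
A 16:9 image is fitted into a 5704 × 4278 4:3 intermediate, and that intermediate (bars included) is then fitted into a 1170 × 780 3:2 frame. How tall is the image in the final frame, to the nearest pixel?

585 px

16:9 in 5704×4278: fills the width, so the image is 5704.00 × 3208.50.
The 4:3 canvas is height-limited in 1170×780, giving 1040.00 × 780.00; scale factor 0.1823.
So the image's height is 3208.50 × 0.1823 ≈ 585.00.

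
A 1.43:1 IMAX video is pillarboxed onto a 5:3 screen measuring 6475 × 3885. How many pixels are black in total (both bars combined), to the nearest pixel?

Since 1.430 < 1.667, the video is height-limited.
That makes the image 5555.5500 px wide (3885 × 1.430).
6475 − 5555.5500 = 919.4500 px of bars.
Bar area = 919.4500 × 3885 ≈ 3572063 px.

3572063 pixels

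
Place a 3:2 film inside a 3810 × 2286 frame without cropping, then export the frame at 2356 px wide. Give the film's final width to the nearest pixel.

2120 px

Fitted into 3810×2286, the film spans the height; its width is 2286 × 3/2 ≈ 3429.00 px.
Resizing to 2356 px wide multiplies everything by 0.6184: 3429.00 → 2120.40 px.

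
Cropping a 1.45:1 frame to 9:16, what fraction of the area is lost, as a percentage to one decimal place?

61.2%

Going from 1.45:1 to 9:16 means cutting width while keeping height.
Fraction kept = (0.562)/(1.450) ≈ 38.79%, so 61.21% is lost.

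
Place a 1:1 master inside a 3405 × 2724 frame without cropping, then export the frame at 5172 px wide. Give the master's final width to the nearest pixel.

In the 3405×2724 frame the master fills the height: width = 2724 × 1/1 ≈ 2724.00 px.
The frame scales by 5172/3405 = 1.5189; 2724.00 × 1.5189 ≈ 4137.60 px.

4138 px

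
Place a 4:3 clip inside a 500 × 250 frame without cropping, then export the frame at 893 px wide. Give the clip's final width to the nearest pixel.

595 px

Fitted into 500×250, the clip spans the height; its width is 250 × 4/3 ≈ 333.33 px.
Resizing to 893 px wide multiplies everything by 1.7860: 333.33 → 595.33 px.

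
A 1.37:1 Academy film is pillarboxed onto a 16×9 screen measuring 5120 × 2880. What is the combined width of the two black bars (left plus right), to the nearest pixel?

Since 1.370 < 1.778, the film is height-limited.
The film is 2880 × 1.370 ≈ 3945.60 px wide.
5120 − 3945.60 = 1174.40 px of bars.

1174 px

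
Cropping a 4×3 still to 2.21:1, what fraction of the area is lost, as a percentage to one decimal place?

39.7%

2.21:1 is wider than 4×3, so the crop keeps the full width and trims the height.
(1.333)/(2.210) ≈ 0.603 of the area survives, leaving 39.67% discarded.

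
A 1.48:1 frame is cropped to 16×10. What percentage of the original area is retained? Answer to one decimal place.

92.5%

The width stays; only height is cut (since 16×10 is wider than 1.48:1).
Area ratio = (1.480)/(1.600) = 92.50% retained.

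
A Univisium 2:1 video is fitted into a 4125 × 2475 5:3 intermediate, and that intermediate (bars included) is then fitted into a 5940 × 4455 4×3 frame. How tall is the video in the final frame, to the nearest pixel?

Inside the 4125×2475 canvas the video is width-limited at 4125.00 × 2062.50.
The 5:3 canvas is width-limited in 5940×4455, giving 5940.00 × 3564.00; scale factor 1.4400.
So the video's height is 2062.50 × 1.4400 ≈ 2970.00.

2970 px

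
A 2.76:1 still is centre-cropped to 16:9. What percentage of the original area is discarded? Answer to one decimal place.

35.6%

16:9 is narrower than 2.76:1, so the crop keeps the full height and trims the width.
Fraction kept = (1.778)/(2.760) ≈ 64.41%, so 35.59% is lost.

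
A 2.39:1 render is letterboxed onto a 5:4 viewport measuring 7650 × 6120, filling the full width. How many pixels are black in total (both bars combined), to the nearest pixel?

The render is 7650 / 2.390 ≈ 3200.8368 px tall.
Leftover height: 6120 − 3200.8368 = 2919.1632 px.
Bar area = 2919.1632 × 7650 ≈ 22331598 px.

22331598 pixels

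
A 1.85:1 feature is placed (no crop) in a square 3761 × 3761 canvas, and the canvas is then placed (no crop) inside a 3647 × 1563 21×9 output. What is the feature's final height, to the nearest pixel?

845 px

Inside the 3761×3761 canvas the feature is width-limited at 3761.00 × 2032.97.
square in 3647×1563: fills the height, so the intermediate becomes 1563.00 × 1563.00 — a scale of ×0.4156.
So the feature's height is 2032.97 × 0.4156 ≈ 844.86.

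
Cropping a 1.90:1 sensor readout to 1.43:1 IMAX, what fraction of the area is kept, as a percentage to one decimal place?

75.3%

The height stays; only width is cut (since 1.43:1 IMAX is narrower than 1.90:1).
Area ratio = (1.430)/(1.900) = 75.26% retained.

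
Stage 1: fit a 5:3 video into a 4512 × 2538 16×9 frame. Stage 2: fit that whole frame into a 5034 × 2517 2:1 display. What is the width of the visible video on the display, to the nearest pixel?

Inside the 4512×2538 canvas the video is height-limited at 4230.00 × 2538.00.
The 16×9 canvas is height-limited in 5034×2517, giving 4474.67 × 2517.00; scale factor 0.9917.
So the video's width is 4230.00 × 0.9917 ≈ 4195.00.

4195 px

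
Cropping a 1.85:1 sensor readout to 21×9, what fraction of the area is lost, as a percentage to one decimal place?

20.7%

Going from 1.85:1 to 21×9 means cutting height while keeping width.
Fraction kept = (1.850)/(2.333) ≈ 79.29%, so 20.71% is lost.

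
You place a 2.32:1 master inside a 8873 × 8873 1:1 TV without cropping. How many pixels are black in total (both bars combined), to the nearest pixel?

44794729 pixels

2.32:1 (2.320) > 1:1 (1.000), so the master fills the width.
The master is 8873 / 2.320 ≈ 3824.5690 px tall.
8873 − 3824.5690 = 5048.4310 px of bars.
Across the 8873-px span: 5048.4310 × 8873 ≈ 44794729 px.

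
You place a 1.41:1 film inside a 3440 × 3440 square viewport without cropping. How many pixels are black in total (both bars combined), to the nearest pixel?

1.41:1 is wider than square, so it spans the full width.
The film is 3440 / 1.410 ≈ 2439.7163 px tall.
Leftover height: 3440 − 2439.7163 = 1000.2837 px.
Across the 3440-px span: 1000.2837 × 3440 ≈ 3440976 px.

3440976 pixels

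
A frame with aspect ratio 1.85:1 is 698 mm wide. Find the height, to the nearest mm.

377 mm

At 1.85:1, 698 / 1.850 ≈ 377.30.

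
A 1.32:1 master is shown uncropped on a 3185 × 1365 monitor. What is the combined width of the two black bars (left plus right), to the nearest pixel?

Since 1.320 < 2.333, the master is height-limited.
Content width = 1365 × 1.320 ≈ 1801.80 px.
Leftover width: 3185 − 1801.80 = 1383.20 px.

1383 px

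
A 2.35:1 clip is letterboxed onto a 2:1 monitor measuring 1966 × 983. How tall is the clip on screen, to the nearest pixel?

2.35:1 (2.350) > 2:1 (2.000), so the clip fills the width.
Content height = 1966 / 2.350 ≈ 836.60 px.

837 px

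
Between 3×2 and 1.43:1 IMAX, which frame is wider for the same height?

3×2

3×2 = 1.5 and 1.43; 1.5 > 1.43.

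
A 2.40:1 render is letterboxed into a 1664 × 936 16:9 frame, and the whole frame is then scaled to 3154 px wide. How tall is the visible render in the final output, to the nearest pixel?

Fitted into 1664×936, the render spans the width; its height is 1664 / 2.400 ≈ 693.33 px.
Resizing to 3154 px wide multiplies everything by 1.8954: 693.33 → 1314.17 px.

1314 px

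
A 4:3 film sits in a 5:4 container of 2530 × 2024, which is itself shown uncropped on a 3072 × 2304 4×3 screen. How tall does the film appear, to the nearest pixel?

2160 px

Inside the 2530×2024 canvas the film is width-limited at 2530.00 × 1897.50.
Second fit — the 5:4 canvas into 3072×2304 spans the height: 2880.00 × 2304.00 (×1.1383 from 2530×2024).
The film scales with it: height 1897.50 × 1.1383 ≈ 2160.00.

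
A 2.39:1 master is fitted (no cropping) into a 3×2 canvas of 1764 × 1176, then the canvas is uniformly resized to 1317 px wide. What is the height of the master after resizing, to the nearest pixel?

551 px

In the 1764×1176 frame the master fills the width: height = 1764 / 2.390 ≈ 738.08 px.
The frame scales by 1317/1764 = 0.7466; 738.08 × 0.7466 ≈ 551.05 px.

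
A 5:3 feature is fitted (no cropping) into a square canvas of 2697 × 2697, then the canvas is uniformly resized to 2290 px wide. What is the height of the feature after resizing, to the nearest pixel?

1374 px

At 2697×2697 the feature is width-limited, so height = 2697 × 3/5 ≈ 1618.20 px.
The frame scales by 2290/2697 = 0.8491; 1618.20 × 0.8491 ≈ 1374.00 px.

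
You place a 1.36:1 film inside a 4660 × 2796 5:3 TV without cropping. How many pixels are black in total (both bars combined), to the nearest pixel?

1.36:1 is narrower than 5:3, so it spans the full height.
That makes the image 3802.5600 px wide (2796 × 1.360).
Leftover width: 4660 − 3802.5600 = 857.4400 px.
Bar area = 857.4400 × 2796 ≈ 2397402 px.

2397402 pixels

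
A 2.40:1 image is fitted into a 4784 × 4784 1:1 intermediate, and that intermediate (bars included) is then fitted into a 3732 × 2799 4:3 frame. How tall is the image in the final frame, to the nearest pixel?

2.40:1 in 4784×4784: fills the width, so the image is 4784.00 × 1993.33.
Second fit — the 1:1 canvas into 3732×2799 spans the height: 2799.00 × 2799.00 (×0.5851 from 4784×4784).
The image scales with it: height 1993.33 × 0.5851 ≈ 1166.25.

1166 px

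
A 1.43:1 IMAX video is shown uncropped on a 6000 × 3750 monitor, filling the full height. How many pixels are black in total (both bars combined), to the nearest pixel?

Content width = 3750 × 1.430 ≈ 5362.5000 px.
6000 − 5362.5000 = 637.5000 px of bars.
That's 637.5000 × 3750 ≈ 2390625 black pixels.

2390625 pixels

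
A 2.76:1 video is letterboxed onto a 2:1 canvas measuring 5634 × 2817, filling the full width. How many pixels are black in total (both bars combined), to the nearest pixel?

4370269 pixels

The video is 5634 / 2.760 ≈ 2041.3043 px tall.
Leftover height: 2817 − 2041.3043 = 775.6957 px.
That's 775.6957 × 5634 ≈ 4370269 black pixels.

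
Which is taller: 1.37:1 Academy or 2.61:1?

1.37:1 Academy

1.37 and 2.61; 2.61 > 1.37. The smaller width-to-height ratio is the taller frame.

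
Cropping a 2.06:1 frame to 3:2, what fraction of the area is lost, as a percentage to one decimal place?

27.2%

The height stays; only width is cut (since 3:2 is narrower than 2.06:1).
Area ratio = (1.500)/(2.060) = 72.82%; the remaining 27.18% is cropped out.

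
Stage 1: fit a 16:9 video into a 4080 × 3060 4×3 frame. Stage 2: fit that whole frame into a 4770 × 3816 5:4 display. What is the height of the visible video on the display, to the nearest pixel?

16:9 in 4080×3060: fills the width, so the video is 4080.00 × 2295.00.
Second fit — the 4×3 canvas into 4770×3816 spans the width: 4770.00 × 3577.50 (×1.1691 from 4080×3060).
So the video's height is 2295.00 × 1.1691 ≈ 2683.12.

2683 px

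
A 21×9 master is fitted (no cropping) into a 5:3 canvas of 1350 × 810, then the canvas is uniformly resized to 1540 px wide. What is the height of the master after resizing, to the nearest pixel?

660 px

Fitted into 1350×810, the master spans the width; its height is 1350 × 9/21 ≈ 578.57 px.
The frame scales by 1540/1350 = 1.1407; 578.57 × 1.1407 ≈ 660.00 px.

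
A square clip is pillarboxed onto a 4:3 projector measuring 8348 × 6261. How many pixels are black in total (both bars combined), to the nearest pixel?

13066707 pixels

square (1.000) < 4:3 (1.333), so the clip fills the height.
That makes the image 6261.0000 px wide (6261 × 1/1).
8348 − 6261.0000 = 2087.0000 px of bars.
That's 2087.0000 × 6261 ≈ 13066707 black pixels.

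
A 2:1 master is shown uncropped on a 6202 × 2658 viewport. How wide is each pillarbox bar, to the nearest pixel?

Since 2.000 < 2.333, the master is height-limited.
Content width = 2658 × 2/1 ≈ 5316.00 px.
Leftover width: 6202 − 5316.00 = 886.00 px → 443.00 each side.

443 px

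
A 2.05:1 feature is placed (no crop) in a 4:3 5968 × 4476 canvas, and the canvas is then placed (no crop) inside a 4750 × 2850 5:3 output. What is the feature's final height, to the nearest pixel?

2.05:1 in 5968×4476: fills the width, so the feature is 5968.00 × 2911.22.
Second fit — the 4:3 canvas into 4750×2850 spans the height: 3800.00 × 2850.00 (×0.6367 from 5968×4476).
So the feature's height is 2911.22 × 0.6367 ≈ 1853.66.

1854 px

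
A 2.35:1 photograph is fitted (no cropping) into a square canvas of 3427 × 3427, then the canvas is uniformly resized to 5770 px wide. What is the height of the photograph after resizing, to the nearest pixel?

2455 px

In the 3427×3427 frame the photograph fills the width: height = 3427 / 2.350 ≈ 1458.30 px.
The frame scales by 5770/3427 = 1.6837; 1458.30 × 1.6837 ≈ 2455.32 px.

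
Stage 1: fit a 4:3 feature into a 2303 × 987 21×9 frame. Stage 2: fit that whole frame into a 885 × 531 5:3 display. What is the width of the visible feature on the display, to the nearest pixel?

4:3 in 2303×987: fills the height, so the feature is 1316.00 × 987.00.
21×9 in 885×531: fills the width, so the intermediate becomes 885.00 × 379.29 — a scale of ×0.3843.
Applying the same ×0.3843: 1316.00 → 505.71.

506 px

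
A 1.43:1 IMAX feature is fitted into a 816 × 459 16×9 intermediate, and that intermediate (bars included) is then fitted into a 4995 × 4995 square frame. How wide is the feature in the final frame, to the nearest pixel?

4018 px

Inside the 816×459 canvas the feature is height-limited at 656.37 × 459.00.
The 16×9 canvas is width-limited in 4995×4995, giving 4995.00 × 2809.69; scale factor 6.1213.
Applying the same ×6.1213: 656.37 → 4017.85.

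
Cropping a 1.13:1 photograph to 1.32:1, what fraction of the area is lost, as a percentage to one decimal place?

14.4%

1.32:1 is wider than 1.13:1, so the crop keeps the full width and trims the height.
Fraction kept = (1.130)/(1.320) ≈ 85.61%, so 14.39% is lost.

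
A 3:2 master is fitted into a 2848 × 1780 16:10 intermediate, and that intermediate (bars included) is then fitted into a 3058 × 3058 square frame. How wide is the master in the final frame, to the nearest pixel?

2867 px

Inside the 2848×1780 canvas the master is height-limited at 2670.00 × 1780.00.
Second fit — the 16:10 canvas into 3058×3058 spans the width: 3058.00 × 1911.25 (×1.0737 from 2848×1780).
The master scales with it: width 2670.00 × 1.0737 ≈ 2866.88.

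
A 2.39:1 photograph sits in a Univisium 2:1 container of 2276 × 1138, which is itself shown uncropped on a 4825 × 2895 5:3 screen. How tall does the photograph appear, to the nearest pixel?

2019 px

First fit — 2.39:1 into 2276×1138 spans the width: 2276.00 × 952.30.
Univisium 2:1 in 4825×2895: fills the width, so the intermediate becomes 4825.00 × 2412.50 — a scale of ×2.1199.
So the photograph's height is 952.30 × 2.1199 ≈ 2018.83.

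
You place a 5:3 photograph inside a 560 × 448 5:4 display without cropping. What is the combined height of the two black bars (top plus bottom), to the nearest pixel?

5:3 (1.667) > 5:4 (1.250), so the photograph fills the width.
Content height = 560 × 3/5 ≈ 336.00 px.
Leftover height: 448 − 336.00 = 112.00 px.

112 px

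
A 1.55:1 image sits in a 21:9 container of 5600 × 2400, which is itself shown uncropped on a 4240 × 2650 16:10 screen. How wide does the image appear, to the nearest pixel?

Inside the 5600×2400 canvas the image is height-limited at 3720.00 × 2400.00.
Second fit — the 21:9 canvas into 4240×2650 spans the width: 4240.00 × 1817.14 (×0.7571 from 5600×2400).
So the image's width is 3720.00 × 0.7571 ≈ 2816.57.

2817 px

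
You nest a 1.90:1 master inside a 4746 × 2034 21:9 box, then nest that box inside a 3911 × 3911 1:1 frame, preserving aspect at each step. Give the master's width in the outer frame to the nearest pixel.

1.90:1 in 4746×2034: fills the height, so the master is 3864.60 × 2034.00.
The 21:9 canvas is width-limited in 3911×3911, giving 3911.00 × 1676.14; scale factor 0.8241.
The master scales with it: width 3864.60 × 0.8241 ≈ 3184.67.

3185 px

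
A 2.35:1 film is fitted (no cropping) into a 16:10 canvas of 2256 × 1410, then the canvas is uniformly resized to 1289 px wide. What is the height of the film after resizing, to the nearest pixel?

549 px

Fitted into 2256×1410, the film spans the width; its height is 2256 / 2.350 ≈ 960.00 px.
The frame scales by 1289/2256 = 0.5714; 960.00 × 0.5714 ≈ 548.51 px.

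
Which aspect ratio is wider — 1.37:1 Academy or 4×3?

1.37:1 Academy

1.37 and 4×3 = 1.333; 1.37 > 1.333.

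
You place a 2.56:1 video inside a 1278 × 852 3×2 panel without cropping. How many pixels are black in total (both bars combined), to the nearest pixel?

Since 2.560 > 1.500, the video is width-limited.
That makes the image 499.2188 px tall (1278 / 2.560).
Leftover height: 852 − 499.2188 = 352.7812 px.
Bar area = 352.7812 × 1278 ≈ 450854 px.

450854 pixels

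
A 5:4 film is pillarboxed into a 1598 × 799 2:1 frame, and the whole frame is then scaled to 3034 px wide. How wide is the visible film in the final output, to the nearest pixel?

1896 px

Fitted into 1598×799, the film spans the height; its width is 799 × 5/4 ≈ 998.75 px.
Scaling 1598 → 3034 is ×1.8986, so the width becomes 998.75 × 1.8986 ≈ 1896.25 px.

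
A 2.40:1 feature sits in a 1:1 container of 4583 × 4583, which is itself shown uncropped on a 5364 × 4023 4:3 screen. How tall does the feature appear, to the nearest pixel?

1676 px

First fit — 2.40:1 into 4583×4583 spans the width: 4583.00 × 1909.58.
Second fit — the 1:1 canvas into 5364×4023 spans the height: 4023.00 × 4023.00 (×0.8778 from 4583×4583).
So the feature's height is 1909.58 × 0.8778 ≈ 1676.25.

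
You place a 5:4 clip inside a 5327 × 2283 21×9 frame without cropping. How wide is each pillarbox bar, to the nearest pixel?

1237 px

Since 1.250 < 2.333, the clip is height-limited.
That makes the image 2853.75 px wide (2283 × 5/4).
Leftover width: 5327 − 2853.75 = 2473.25 px → 1236.62 each side.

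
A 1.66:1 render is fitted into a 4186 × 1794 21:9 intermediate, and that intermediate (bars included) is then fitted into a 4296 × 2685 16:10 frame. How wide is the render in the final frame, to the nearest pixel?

First fit — 1.66:1 into 4186×1794 spans the height: 2978.04 × 1794.00.
The 21:9 canvas is width-limited in 4296×2685, giving 4296.00 × 1841.14; scale factor 1.0263.
Applying the same ×1.0263: 2978.04 → 3056.30.

3056 px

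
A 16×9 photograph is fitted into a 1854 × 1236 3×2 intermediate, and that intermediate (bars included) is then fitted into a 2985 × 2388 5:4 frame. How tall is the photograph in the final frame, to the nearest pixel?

1679 px

Inside the 1854×1236 canvas the photograph is width-limited at 1854.00 × 1042.88.
Second fit — the 3×2 canvas into 2985×2388 spans the width: 2985.00 × 1990.00 (×1.6100 from 1854×1236).
The photograph scales with it: height 1042.88 × 1.6100 ≈ 1679.06.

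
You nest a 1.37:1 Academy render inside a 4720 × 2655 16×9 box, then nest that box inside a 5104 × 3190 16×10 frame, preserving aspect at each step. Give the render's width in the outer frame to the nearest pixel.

3933 px

Inside the 4720×2655 canvas the render is height-limited at 3637.35 × 2655.00.
Second fit — the 16×9 canvas into 5104×3190 spans the width: 5104.00 × 2871.00 (×1.0814 from 4720×2655).
The render scales with it: width 3637.35 × 1.0814 ≈ 3933.27.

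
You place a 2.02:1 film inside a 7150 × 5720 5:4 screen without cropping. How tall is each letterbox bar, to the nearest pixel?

2.02:1 is wider than 5:4, so it spans the full width.
That makes the image 3539.60 px tall (7150 / 2.020).
Leftover height: 5720 − 3539.60 = 2180.40 px → 1090.20 each side.

1090 px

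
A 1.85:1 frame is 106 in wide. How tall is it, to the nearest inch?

57 in

At 1.85:1, 106 / 1.850 ≈ 57.30.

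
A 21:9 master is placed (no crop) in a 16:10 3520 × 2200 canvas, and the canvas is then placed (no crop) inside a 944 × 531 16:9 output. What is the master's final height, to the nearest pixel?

21:9 in 3520×2200: fills the width, so the master is 3520.00 × 1508.57.
The 16:10 canvas is height-limited in 944×531, giving 849.60 × 531.00; scale factor 0.2414.
So the master's height is 1508.57 × 0.2414 ≈ 364.11.

364 px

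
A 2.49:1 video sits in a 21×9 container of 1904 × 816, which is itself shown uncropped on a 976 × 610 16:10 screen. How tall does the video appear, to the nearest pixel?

392 px

2.49:1 in 1904×816: fills the width, so the video is 1904.00 × 764.66.
21×9 in 976×610: fills the width, so the intermediate becomes 976.00 × 418.29 — a scale of ×0.5126.
So the video's height is 764.66 × 0.5126 ≈ 391.97.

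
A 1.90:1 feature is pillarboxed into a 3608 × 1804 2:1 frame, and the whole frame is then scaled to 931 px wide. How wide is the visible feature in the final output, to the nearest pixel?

884 px

At 3608×1804 the feature is height-limited, so width = 1804 × 1.900 ≈ 3427.60 px.
The frame scales by 931/3608 = 0.2580; 3427.60 × 0.2580 ≈ 884.45 px.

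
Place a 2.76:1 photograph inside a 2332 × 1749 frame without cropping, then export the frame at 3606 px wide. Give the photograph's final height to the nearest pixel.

In the 2332×1749 frame the photograph fills the width: height = 2332 / 2.760 ≈ 844.93 px.
Scaling 2332 → 3606 is ×1.5463, so the height becomes 844.93 × 1.5463 ≈ 1306.52 px.

1307 px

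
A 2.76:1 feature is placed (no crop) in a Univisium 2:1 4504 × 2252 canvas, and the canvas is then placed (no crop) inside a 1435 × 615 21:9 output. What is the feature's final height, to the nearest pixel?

446 px

Inside the 4504×2252 canvas the feature is width-limited at 4504.00 × 1631.88.
Second fit — the Univisium 2:1 canvas into 1435×615 spans the height: 1230.00 × 615.00 (×0.2731 from 4504×2252).
The feature scales with it: height 1631.88 × 0.2731 ≈ 445.65.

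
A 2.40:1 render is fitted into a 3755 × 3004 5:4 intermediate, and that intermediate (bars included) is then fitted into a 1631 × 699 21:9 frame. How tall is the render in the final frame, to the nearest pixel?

Inside the 3755×3004 canvas the render is width-limited at 3755.00 × 1564.58.
5:4 in 1631×699: fills the height, so the intermediate becomes 873.75 × 699.00 — a scale of ×0.2327.
The render scales with it: height 1564.58 × 0.2327 ≈ 364.06.

364 px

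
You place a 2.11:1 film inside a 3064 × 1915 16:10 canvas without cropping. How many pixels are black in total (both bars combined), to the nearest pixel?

2.11:1 is wider than 16:10, so it spans the full width.
Content height = 3064 / 2.110 ≈ 1452.1327 px.
1915 − 1452.1327 = 462.8673 px of bars.
That's 462.8673 × 3064 ≈ 1418225 black pixels.

1418225 pixels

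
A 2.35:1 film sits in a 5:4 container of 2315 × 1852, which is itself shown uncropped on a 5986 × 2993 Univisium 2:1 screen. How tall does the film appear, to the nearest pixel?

1592 px

Inside the 2315×1852 canvas the film is width-limited at 2315.00 × 985.11.
5:4 in 5986×2993: fills the height, so the intermediate becomes 3741.25 × 2993.00 — a scale of ×1.6161.
So the film's height is 985.11 × 1.6161 ≈ 1592.02.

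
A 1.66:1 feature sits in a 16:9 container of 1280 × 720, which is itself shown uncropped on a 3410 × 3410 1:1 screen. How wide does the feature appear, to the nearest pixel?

Inside the 1280×720 canvas the feature is height-limited at 1195.20 × 720.00.
16:9 in 3410×3410: fills the width, so the intermediate becomes 3410.00 × 1918.12 — a scale of ×2.6641.
Applying the same ×2.6641: 1195.20 → 3184.09.

3184 px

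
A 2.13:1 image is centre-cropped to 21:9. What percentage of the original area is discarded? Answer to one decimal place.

8.7%

Going from 2.13:1 to 21:9 means cutting height while keeping width.
Fraction kept = (2.130)/(2.333) ≈ 91.29%, so 8.71% is lost.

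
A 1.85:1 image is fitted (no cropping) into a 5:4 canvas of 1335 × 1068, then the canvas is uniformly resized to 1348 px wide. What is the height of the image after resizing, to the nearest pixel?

At 1335×1068 the image is width-limited, so height = 1335 / 1.850 ≈ 721.62 px.
Resizing to 1348 px wide multiplies everything by 1.0097: 721.62 → 728.65 px.

729 px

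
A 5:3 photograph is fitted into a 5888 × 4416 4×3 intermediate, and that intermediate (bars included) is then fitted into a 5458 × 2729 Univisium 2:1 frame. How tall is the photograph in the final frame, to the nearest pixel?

2183 px

First fit — 5:3 into 5888×4416 spans the width: 5888.00 × 3532.80.
4×3 in 5458×2729: fills the height, so the intermediate becomes 3638.67 × 2729.00 — a scale of ×0.6180.
The photograph scales with it: height 3532.80 × 0.6180 ≈ 2183.20.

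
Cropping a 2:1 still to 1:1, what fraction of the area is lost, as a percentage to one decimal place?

1:1 is narrower than 2:1, so the crop keeps the full height and trims the width.
(1.000)/(2.000) ≈ 0.500 of the area survives, leaving 50.00% discarded.

50.0%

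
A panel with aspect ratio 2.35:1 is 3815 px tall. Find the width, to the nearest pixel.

8965 px

At 2.35:1, 3815 × 2.350 ≈ 8965.25.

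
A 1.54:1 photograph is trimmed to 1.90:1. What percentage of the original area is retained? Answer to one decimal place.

The width stays; only height is cut (since 1.90:1 is wider than 1.54:1).
(1.540)/(1.900) ≈ 0.811 of the area survives.

81.1%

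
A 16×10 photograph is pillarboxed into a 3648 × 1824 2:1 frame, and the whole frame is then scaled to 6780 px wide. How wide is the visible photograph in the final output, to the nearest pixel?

5424 px

In the 3648×1824 frame the photograph fills the height: width = 1824 × 16/10 ≈ 2918.40 px.
Resizing to 6780 px wide multiplies everything by 1.8586: 2918.40 → 5424.00 px.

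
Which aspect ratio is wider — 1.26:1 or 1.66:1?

1.66:1

1.26 and 1.66; 1.66 > 1.26.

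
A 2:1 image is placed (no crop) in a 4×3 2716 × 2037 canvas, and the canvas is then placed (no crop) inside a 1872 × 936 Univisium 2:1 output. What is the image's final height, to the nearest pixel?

624 px

First fit — 2:1 into 2716×2037 spans the width: 2716.00 × 1358.00.
The 4×3 canvas is height-limited in 1872×936, giving 1248.00 × 936.00; scale factor 0.4595.
The image scales with it: height 1358.00 × 0.4595 ≈ 624.00.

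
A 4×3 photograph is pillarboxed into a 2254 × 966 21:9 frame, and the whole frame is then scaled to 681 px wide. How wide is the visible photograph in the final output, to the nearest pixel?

389 px

In the 2254×966 frame the photograph fills the height: width = 966 × 4/3 ≈ 1288.00 px.
The frame scales by 681/2254 = 0.3021; 1288.00 × 0.3021 ≈ 389.14 px.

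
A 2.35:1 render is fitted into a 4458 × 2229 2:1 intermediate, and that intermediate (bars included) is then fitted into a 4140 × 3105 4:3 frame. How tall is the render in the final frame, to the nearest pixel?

1762 px

First fit — 2.35:1 into 4458×2229 spans the width: 4458.00 × 1897.02.
The 2:1 canvas is width-limited in 4140×3105, giving 4140.00 × 2070.00; scale factor 0.9287.
So the render's height is 1897.02 × 0.9287 ≈ 1761.70.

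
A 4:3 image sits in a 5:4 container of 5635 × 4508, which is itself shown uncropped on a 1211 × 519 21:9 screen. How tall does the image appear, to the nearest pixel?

4:3 in 5635×4508: fills the width, so the image is 5635.00 × 4226.25.
Second fit — the 5:4 canvas into 1211×519 spans the height: 648.75 × 519.00 (×0.1151 from 5635×4508).
Applying the same ×0.1151: 4226.25 → 486.56.

487 px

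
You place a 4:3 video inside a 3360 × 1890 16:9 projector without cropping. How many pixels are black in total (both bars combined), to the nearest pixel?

1587600 pixels

Since 1.333 < 1.778, the video is height-limited.
That makes the image 2520.0000 px wide (1890 × 4/3).
Black = 3360 − 2520.0000 = 840.0000 px.
That's 840.0000 × 1890 ≈ 1587600 black pixels.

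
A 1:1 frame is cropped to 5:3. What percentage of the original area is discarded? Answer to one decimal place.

40.0%

5:3 is wider than 1:1, so the crop keeps the full width and trims the height.
Fraction kept = (1.000)/(1.667) ≈ 60.00%, so 40.00% is lost.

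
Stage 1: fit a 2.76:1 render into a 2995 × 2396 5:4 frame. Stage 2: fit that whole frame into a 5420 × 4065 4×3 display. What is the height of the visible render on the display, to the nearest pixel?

Inside the 2995×2396 canvas the render is width-limited at 2995.00 × 1085.14.
Second fit — the 5:4 canvas into 5420×4065 spans the height: 5081.25 × 4065.00 (×1.6966 from 2995×2396).
The render scales with it: height 1085.14 × 1.6966 ≈ 1841.03.

1841 px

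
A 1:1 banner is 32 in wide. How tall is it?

32 in

32 × 1/1 = 32.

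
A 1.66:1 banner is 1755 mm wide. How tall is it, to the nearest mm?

1755 / 1.660 = 1057.23.

1057 mm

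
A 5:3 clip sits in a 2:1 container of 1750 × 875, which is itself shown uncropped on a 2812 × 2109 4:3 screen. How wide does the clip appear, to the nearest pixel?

2343 px

5:3 in 1750×875: fills the height, so the clip is 1458.33 × 875.00.
The 2:1 canvas is width-limited in 2812×2109, giving 2812.00 × 1406.00; scale factor 1.6069.
So the clip's width is 1458.33 × 1.6069 ≈ 2343.33.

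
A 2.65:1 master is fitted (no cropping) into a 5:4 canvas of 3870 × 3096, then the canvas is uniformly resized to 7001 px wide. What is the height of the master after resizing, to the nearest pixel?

In the 3870×3096 frame the master fills the width: height = 3870 / 2.650 ≈ 1460.38 px.
Scaling 3870 → 7001 is ×1.8090, so the height becomes 1460.38 × 1.8090 ≈ 2641.89 px.

2642 px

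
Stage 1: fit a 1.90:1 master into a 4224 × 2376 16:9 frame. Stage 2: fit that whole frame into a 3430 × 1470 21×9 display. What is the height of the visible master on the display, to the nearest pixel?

First fit — 1.90:1 into 4224×2376 spans the width: 4224.00 × 2223.16.
Second fit — the 16:9 canvas into 3430×1470 spans the height: 2613.33 × 1470.00 (×0.6187 from 4224×2376).
Applying the same ×0.6187: 2223.16 → 1375.44.

1375 px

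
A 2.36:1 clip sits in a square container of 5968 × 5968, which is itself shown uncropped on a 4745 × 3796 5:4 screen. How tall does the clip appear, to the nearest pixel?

1608 px

First fit — 2.36:1 into 5968×5968 spans the width: 5968.00 × 2528.81.
square in 4745×3796: fills the height, so the intermediate becomes 3796.00 × 3796.00 — a scale of ×0.6361.
Applying the same ×0.6361: 2528.81 → 1608.47.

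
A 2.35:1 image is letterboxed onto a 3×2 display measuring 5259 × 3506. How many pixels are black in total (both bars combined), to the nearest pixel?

2.35:1 (2.350) > 3×2 (1.500), so the image fills the width.
Content height = 5259 / 2.350 ≈ 2237.8723 px.
Leftover height: 3506 − 2237.8723 = 1268.1277 px.
Across the 5259-px span: 1268.1277 × 5259 ≈ 6669083 px.

6669083 pixels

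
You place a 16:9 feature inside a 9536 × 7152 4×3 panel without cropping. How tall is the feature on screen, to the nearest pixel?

5364 px

16:9 (1.778) > 4×3 (1.333), so the feature fills the width.
Content height = 9536 × 9/16 ≈ 5364.00 px.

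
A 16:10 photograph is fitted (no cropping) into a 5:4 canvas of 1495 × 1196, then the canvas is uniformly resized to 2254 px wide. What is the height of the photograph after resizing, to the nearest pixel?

At 1495×1196 the photograph is width-limited, so height = 1495 × 10/16 ≈ 934.38 px.
Scaling 1495 → 2254 is ×1.5077, so the height becomes 934.38 × 1.5077 ≈ 1408.75 px.

1409 px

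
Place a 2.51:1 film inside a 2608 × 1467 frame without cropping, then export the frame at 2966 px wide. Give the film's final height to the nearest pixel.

In the 2608×1467 frame the film fills the width: height = 2608 / 2.510 ≈ 1039.04 px.
The frame scales by 2966/2608 = 1.1373; 1039.04 × 1.1373 ≈ 1181.67 px.

1182 px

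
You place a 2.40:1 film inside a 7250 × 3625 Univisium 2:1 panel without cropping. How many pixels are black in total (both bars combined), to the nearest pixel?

2.40:1 (2.400) > Univisium 2:1 (2.000), so the film fills the width.
Content height = 7250 / 2.400 ≈ 3020.8333 px.
Leftover height: 3625 − 3020.8333 = 604.1667 px.
Across the 7250-px span: 604.1667 × 7250 ≈ 4380208 px.

4380208 pixels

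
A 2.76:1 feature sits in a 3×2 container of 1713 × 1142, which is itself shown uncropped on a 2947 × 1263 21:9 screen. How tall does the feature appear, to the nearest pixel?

686 px

First fit — 2.76:1 into 1713×1142 spans the width: 1713.00 × 620.65.
The 3×2 canvas is height-limited in 2947×1263, giving 1894.50 × 1263.00; scale factor 1.1060.
Applying the same ×1.1060: 620.65 → 686.41.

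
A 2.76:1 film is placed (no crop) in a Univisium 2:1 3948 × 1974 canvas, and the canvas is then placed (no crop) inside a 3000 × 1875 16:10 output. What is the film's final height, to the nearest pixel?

First fit — 2.76:1 into 3948×1974 spans the width: 3948.00 × 1430.43.
Second fit — the Univisium 2:1 canvas into 3000×1875 spans the width: 3000.00 × 1500.00 (×0.7599 from 3948×1974).
The film scales with it: height 1430.43 × 0.7599 ≈ 1086.96.

1087 px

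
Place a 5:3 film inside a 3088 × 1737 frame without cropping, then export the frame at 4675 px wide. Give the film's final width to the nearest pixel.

At 3088×1737 the film is height-limited, so width = 1737 × 5/3 ≈ 2895.00 px.
Resizing to 4675 px wide multiplies everything by 1.5139: 2895.00 → 4382.81 px.

4383 px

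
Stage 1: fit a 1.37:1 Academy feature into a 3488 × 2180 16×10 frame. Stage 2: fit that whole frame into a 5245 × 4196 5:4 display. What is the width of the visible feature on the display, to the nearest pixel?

4491 px

1.37:1 Academy in 3488×2180: fills the height, so the feature is 2986.60 × 2180.00.
16×10 in 5245×4196: fills the width, so the intermediate becomes 5245.00 × 3278.12 — a scale of ×1.5037.
So the feature's width is 2986.60 × 1.5037 ≈ 4491.03.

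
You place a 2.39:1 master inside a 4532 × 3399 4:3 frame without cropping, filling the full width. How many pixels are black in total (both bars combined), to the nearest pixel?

That makes the image 1896.2343 px tall (4532 / 2.390).
Leftover height: 3399 − 1896.2343 = 1502.7657 px.
Across the 4532-px span: 1502.7657 × 4532 ≈ 6810534 px.

6810534 pixels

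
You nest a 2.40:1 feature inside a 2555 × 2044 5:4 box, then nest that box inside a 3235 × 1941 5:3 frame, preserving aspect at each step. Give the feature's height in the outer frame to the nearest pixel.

2.40:1 in 2555×2044: fills the width, so the feature is 2555.00 × 1064.58.
5:4 in 3235×1941: fills the height, so the intermediate becomes 2426.25 × 1941.00 — a scale of ×0.9496.
Applying the same ×0.9496: 1064.58 → 1010.94.

1011 px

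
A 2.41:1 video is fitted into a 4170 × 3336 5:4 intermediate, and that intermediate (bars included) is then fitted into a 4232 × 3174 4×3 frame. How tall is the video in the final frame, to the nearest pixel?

1646 px

Inside the 4170×3336 canvas the video is width-limited at 4170.00 × 1730.29.
5:4 in 4232×3174: fills the height, so the intermediate becomes 3967.50 × 3174.00 — a scale of ×0.9514.
The video scales with it: height 1730.29 × 0.9514 ≈ 1646.27.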